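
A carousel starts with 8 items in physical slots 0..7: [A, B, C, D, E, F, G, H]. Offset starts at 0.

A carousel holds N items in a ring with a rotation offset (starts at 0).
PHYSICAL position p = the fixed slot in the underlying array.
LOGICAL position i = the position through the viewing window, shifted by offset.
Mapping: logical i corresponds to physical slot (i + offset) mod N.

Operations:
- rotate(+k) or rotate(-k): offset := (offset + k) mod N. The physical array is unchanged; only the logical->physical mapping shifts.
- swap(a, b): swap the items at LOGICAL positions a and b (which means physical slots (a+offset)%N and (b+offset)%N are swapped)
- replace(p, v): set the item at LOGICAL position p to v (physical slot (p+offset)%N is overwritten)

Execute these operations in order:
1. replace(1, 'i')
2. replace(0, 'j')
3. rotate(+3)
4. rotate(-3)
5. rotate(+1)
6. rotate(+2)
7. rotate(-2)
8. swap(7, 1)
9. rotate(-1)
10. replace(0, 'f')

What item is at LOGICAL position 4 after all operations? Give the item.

Answer: E

Derivation:
After op 1 (replace(1, 'i')): offset=0, physical=[A,i,C,D,E,F,G,H], logical=[A,i,C,D,E,F,G,H]
After op 2 (replace(0, 'j')): offset=0, physical=[j,i,C,D,E,F,G,H], logical=[j,i,C,D,E,F,G,H]
After op 3 (rotate(+3)): offset=3, physical=[j,i,C,D,E,F,G,H], logical=[D,E,F,G,H,j,i,C]
After op 4 (rotate(-3)): offset=0, physical=[j,i,C,D,E,F,G,H], logical=[j,i,C,D,E,F,G,H]
After op 5 (rotate(+1)): offset=1, physical=[j,i,C,D,E,F,G,H], logical=[i,C,D,E,F,G,H,j]
After op 6 (rotate(+2)): offset=3, physical=[j,i,C,D,E,F,G,H], logical=[D,E,F,G,H,j,i,C]
After op 7 (rotate(-2)): offset=1, physical=[j,i,C,D,E,F,G,H], logical=[i,C,D,E,F,G,H,j]
After op 8 (swap(7, 1)): offset=1, physical=[C,i,j,D,E,F,G,H], logical=[i,j,D,E,F,G,H,C]
After op 9 (rotate(-1)): offset=0, physical=[C,i,j,D,E,F,G,H], logical=[C,i,j,D,E,F,G,H]
After op 10 (replace(0, 'f')): offset=0, physical=[f,i,j,D,E,F,G,H], logical=[f,i,j,D,E,F,G,H]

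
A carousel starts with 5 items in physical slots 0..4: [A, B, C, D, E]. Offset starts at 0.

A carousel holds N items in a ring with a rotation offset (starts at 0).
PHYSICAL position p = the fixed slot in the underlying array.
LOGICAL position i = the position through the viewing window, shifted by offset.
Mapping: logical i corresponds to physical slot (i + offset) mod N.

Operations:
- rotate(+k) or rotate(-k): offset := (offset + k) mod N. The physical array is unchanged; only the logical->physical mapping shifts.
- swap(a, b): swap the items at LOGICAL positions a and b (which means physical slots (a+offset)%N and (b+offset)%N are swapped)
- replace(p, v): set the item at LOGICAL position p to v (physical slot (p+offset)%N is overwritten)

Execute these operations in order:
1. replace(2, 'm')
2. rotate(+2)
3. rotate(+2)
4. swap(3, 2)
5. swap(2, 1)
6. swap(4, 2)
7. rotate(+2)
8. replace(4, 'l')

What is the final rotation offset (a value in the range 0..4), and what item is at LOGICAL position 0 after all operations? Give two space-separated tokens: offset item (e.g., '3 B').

After op 1 (replace(2, 'm')): offset=0, physical=[A,B,m,D,E], logical=[A,B,m,D,E]
After op 2 (rotate(+2)): offset=2, physical=[A,B,m,D,E], logical=[m,D,E,A,B]
After op 3 (rotate(+2)): offset=4, physical=[A,B,m,D,E], logical=[E,A,B,m,D]
After op 4 (swap(3, 2)): offset=4, physical=[A,m,B,D,E], logical=[E,A,m,B,D]
After op 5 (swap(2, 1)): offset=4, physical=[m,A,B,D,E], logical=[E,m,A,B,D]
After op 6 (swap(4, 2)): offset=4, physical=[m,D,B,A,E], logical=[E,m,D,B,A]
After op 7 (rotate(+2)): offset=1, physical=[m,D,B,A,E], logical=[D,B,A,E,m]
After op 8 (replace(4, 'l')): offset=1, physical=[l,D,B,A,E], logical=[D,B,A,E,l]

Answer: 1 D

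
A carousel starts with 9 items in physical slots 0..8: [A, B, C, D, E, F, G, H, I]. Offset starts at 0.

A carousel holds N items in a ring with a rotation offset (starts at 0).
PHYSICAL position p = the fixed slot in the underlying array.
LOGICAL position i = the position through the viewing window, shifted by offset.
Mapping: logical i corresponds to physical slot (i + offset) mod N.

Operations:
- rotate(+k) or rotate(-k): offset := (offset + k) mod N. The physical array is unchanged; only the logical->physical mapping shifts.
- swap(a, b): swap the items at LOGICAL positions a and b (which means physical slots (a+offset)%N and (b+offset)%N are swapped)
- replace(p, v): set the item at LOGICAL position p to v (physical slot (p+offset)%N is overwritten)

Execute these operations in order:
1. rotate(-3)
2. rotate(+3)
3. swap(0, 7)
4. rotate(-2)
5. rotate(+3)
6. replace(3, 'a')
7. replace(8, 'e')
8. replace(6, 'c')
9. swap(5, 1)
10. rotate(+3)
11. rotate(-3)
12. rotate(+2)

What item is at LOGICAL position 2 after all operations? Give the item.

Answer: F

Derivation:
After op 1 (rotate(-3)): offset=6, physical=[A,B,C,D,E,F,G,H,I], logical=[G,H,I,A,B,C,D,E,F]
After op 2 (rotate(+3)): offset=0, physical=[A,B,C,D,E,F,G,H,I], logical=[A,B,C,D,E,F,G,H,I]
After op 3 (swap(0, 7)): offset=0, physical=[H,B,C,D,E,F,G,A,I], logical=[H,B,C,D,E,F,G,A,I]
After op 4 (rotate(-2)): offset=7, physical=[H,B,C,D,E,F,G,A,I], logical=[A,I,H,B,C,D,E,F,G]
After op 5 (rotate(+3)): offset=1, physical=[H,B,C,D,E,F,G,A,I], logical=[B,C,D,E,F,G,A,I,H]
After op 6 (replace(3, 'a')): offset=1, physical=[H,B,C,D,a,F,G,A,I], logical=[B,C,D,a,F,G,A,I,H]
After op 7 (replace(8, 'e')): offset=1, physical=[e,B,C,D,a,F,G,A,I], logical=[B,C,D,a,F,G,A,I,e]
After op 8 (replace(6, 'c')): offset=1, physical=[e,B,C,D,a,F,G,c,I], logical=[B,C,D,a,F,G,c,I,e]
After op 9 (swap(5, 1)): offset=1, physical=[e,B,G,D,a,F,C,c,I], logical=[B,G,D,a,F,C,c,I,e]
After op 10 (rotate(+3)): offset=4, physical=[e,B,G,D,a,F,C,c,I], logical=[a,F,C,c,I,e,B,G,D]
After op 11 (rotate(-3)): offset=1, physical=[e,B,G,D,a,F,C,c,I], logical=[B,G,D,a,F,C,c,I,e]
After op 12 (rotate(+2)): offset=3, physical=[e,B,G,D,a,F,C,c,I], logical=[D,a,F,C,c,I,e,B,G]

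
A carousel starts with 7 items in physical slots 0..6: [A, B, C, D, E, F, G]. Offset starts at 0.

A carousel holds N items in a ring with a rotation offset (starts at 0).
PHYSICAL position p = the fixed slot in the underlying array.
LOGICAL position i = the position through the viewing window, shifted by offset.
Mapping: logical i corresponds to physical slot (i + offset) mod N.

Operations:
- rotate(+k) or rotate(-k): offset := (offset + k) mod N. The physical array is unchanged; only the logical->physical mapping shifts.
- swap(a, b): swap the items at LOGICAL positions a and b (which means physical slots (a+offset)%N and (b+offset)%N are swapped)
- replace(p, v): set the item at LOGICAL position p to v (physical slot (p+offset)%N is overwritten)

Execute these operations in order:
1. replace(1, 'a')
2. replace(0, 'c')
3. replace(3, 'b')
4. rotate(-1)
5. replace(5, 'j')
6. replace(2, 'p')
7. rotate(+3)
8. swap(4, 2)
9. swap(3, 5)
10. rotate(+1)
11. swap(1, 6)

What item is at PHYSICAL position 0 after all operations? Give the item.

Answer: F

Derivation:
After op 1 (replace(1, 'a')): offset=0, physical=[A,a,C,D,E,F,G], logical=[A,a,C,D,E,F,G]
After op 2 (replace(0, 'c')): offset=0, physical=[c,a,C,D,E,F,G], logical=[c,a,C,D,E,F,G]
After op 3 (replace(3, 'b')): offset=0, physical=[c,a,C,b,E,F,G], logical=[c,a,C,b,E,F,G]
After op 4 (rotate(-1)): offset=6, physical=[c,a,C,b,E,F,G], logical=[G,c,a,C,b,E,F]
After op 5 (replace(5, 'j')): offset=6, physical=[c,a,C,b,j,F,G], logical=[G,c,a,C,b,j,F]
After op 6 (replace(2, 'p')): offset=6, physical=[c,p,C,b,j,F,G], logical=[G,c,p,C,b,j,F]
After op 7 (rotate(+3)): offset=2, physical=[c,p,C,b,j,F,G], logical=[C,b,j,F,G,c,p]
After op 8 (swap(4, 2)): offset=2, physical=[c,p,C,b,G,F,j], logical=[C,b,G,F,j,c,p]
After op 9 (swap(3, 5)): offset=2, physical=[F,p,C,b,G,c,j], logical=[C,b,G,c,j,F,p]
After op 10 (rotate(+1)): offset=3, physical=[F,p,C,b,G,c,j], logical=[b,G,c,j,F,p,C]
After op 11 (swap(1, 6)): offset=3, physical=[F,p,G,b,C,c,j], logical=[b,C,c,j,F,p,G]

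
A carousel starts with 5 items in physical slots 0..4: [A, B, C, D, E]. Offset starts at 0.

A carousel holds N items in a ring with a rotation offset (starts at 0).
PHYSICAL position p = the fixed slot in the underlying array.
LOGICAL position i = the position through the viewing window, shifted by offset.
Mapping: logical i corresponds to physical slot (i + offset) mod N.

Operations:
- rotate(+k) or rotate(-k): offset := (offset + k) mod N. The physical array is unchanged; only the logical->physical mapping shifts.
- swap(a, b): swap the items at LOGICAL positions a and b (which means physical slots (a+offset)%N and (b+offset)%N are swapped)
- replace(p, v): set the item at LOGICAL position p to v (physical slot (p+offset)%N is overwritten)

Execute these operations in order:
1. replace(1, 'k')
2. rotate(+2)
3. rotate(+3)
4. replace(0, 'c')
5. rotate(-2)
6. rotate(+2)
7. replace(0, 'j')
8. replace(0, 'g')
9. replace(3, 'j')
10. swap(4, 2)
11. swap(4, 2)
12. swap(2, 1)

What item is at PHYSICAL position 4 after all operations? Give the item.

Answer: E

Derivation:
After op 1 (replace(1, 'k')): offset=0, physical=[A,k,C,D,E], logical=[A,k,C,D,E]
After op 2 (rotate(+2)): offset=2, physical=[A,k,C,D,E], logical=[C,D,E,A,k]
After op 3 (rotate(+3)): offset=0, physical=[A,k,C,D,E], logical=[A,k,C,D,E]
After op 4 (replace(0, 'c')): offset=0, physical=[c,k,C,D,E], logical=[c,k,C,D,E]
After op 5 (rotate(-2)): offset=3, physical=[c,k,C,D,E], logical=[D,E,c,k,C]
After op 6 (rotate(+2)): offset=0, physical=[c,k,C,D,E], logical=[c,k,C,D,E]
After op 7 (replace(0, 'j')): offset=0, physical=[j,k,C,D,E], logical=[j,k,C,D,E]
After op 8 (replace(0, 'g')): offset=0, physical=[g,k,C,D,E], logical=[g,k,C,D,E]
After op 9 (replace(3, 'j')): offset=0, physical=[g,k,C,j,E], logical=[g,k,C,j,E]
After op 10 (swap(4, 2)): offset=0, physical=[g,k,E,j,C], logical=[g,k,E,j,C]
After op 11 (swap(4, 2)): offset=0, physical=[g,k,C,j,E], logical=[g,k,C,j,E]
After op 12 (swap(2, 1)): offset=0, physical=[g,C,k,j,E], logical=[g,C,k,j,E]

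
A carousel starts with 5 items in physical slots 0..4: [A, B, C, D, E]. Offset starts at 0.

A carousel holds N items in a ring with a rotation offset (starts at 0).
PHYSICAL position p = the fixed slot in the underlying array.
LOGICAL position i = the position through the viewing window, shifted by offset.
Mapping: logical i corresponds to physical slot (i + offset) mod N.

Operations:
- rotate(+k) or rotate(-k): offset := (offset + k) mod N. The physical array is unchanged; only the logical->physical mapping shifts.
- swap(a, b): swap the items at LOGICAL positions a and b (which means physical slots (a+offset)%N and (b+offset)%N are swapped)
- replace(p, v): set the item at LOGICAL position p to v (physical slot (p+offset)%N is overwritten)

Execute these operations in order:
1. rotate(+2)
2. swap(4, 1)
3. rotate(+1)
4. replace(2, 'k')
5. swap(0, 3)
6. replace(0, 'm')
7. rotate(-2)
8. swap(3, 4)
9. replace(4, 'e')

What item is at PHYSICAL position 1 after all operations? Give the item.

Answer: B

Derivation:
After op 1 (rotate(+2)): offset=2, physical=[A,B,C,D,E], logical=[C,D,E,A,B]
After op 2 (swap(4, 1)): offset=2, physical=[A,D,C,B,E], logical=[C,B,E,A,D]
After op 3 (rotate(+1)): offset=3, physical=[A,D,C,B,E], logical=[B,E,A,D,C]
After op 4 (replace(2, 'k')): offset=3, physical=[k,D,C,B,E], logical=[B,E,k,D,C]
After op 5 (swap(0, 3)): offset=3, physical=[k,B,C,D,E], logical=[D,E,k,B,C]
After op 6 (replace(0, 'm')): offset=3, physical=[k,B,C,m,E], logical=[m,E,k,B,C]
After op 7 (rotate(-2)): offset=1, physical=[k,B,C,m,E], logical=[B,C,m,E,k]
After op 8 (swap(3, 4)): offset=1, physical=[E,B,C,m,k], logical=[B,C,m,k,E]
After op 9 (replace(4, 'e')): offset=1, physical=[e,B,C,m,k], logical=[B,C,m,k,e]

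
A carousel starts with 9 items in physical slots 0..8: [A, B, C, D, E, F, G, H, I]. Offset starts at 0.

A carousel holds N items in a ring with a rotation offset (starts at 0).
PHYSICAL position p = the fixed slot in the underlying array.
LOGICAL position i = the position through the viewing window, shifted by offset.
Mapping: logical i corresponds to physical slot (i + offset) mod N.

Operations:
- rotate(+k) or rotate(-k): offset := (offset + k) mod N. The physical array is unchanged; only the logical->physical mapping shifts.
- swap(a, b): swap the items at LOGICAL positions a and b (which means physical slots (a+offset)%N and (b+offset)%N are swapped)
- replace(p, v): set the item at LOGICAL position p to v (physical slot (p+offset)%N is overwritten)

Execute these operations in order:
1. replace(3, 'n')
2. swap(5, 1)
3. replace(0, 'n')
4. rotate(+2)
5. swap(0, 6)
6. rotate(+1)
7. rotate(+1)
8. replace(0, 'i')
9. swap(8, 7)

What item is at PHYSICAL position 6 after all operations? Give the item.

After op 1 (replace(3, 'n')): offset=0, physical=[A,B,C,n,E,F,G,H,I], logical=[A,B,C,n,E,F,G,H,I]
After op 2 (swap(5, 1)): offset=0, physical=[A,F,C,n,E,B,G,H,I], logical=[A,F,C,n,E,B,G,H,I]
After op 3 (replace(0, 'n')): offset=0, physical=[n,F,C,n,E,B,G,H,I], logical=[n,F,C,n,E,B,G,H,I]
After op 4 (rotate(+2)): offset=2, physical=[n,F,C,n,E,B,G,H,I], logical=[C,n,E,B,G,H,I,n,F]
After op 5 (swap(0, 6)): offset=2, physical=[n,F,I,n,E,B,G,H,C], logical=[I,n,E,B,G,H,C,n,F]
After op 6 (rotate(+1)): offset=3, physical=[n,F,I,n,E,B,G,H,C], logical=[n,E,B,G,H,C,n,F,I]
After op 7 (rotate(+1)): offset=4, physical=[n,F,I,n,E,B,G,H,C], logical=[E,B,G,H,C,n,F,I,n]
After op 8 (replace(0, 'i')): offset=4, physical=[n,F,I,n,i,B,G,H,C], logical=[i,B,G,H,C,n,F,I,n]
After op 9 (swap(8, 7)): offset=4, physical=[n,F,n,I,i,B,G,H,C], logical=[i,B,G,H,C,n,F,n,I]

Answer: G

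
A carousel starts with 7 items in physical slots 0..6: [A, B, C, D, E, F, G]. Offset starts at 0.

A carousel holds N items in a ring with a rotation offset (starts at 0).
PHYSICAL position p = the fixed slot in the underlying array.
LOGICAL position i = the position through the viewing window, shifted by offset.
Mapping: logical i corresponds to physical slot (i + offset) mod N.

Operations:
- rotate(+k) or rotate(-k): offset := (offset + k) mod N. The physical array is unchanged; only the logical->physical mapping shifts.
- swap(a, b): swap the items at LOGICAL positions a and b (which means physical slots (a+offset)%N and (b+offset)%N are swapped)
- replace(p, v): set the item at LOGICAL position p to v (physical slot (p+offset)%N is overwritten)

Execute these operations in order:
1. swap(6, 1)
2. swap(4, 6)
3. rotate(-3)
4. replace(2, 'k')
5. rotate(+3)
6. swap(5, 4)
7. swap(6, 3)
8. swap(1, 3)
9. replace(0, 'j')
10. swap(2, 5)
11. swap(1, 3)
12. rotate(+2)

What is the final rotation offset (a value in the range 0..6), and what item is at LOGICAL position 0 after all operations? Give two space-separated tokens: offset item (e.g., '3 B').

After op 1 (swap(6, 1)): offset=0, physical=[A,G,C,D,E,F,B], logical=[A,G,C,D,E,F,B]
After op 2 (swap(4, 6)): offset=0, physical=[A,G,C,D,B,F,E], logical=[A,G,C,D,B,F,E]
After op 3 (rotate(-3)): offset=4, physical=[A,G,C,D,B,F,E], logical=[B,F,E,A,G,C,D]
After op 4 (replace(2, 'k')): offset=4, physical=[A,G,C,D,B,F,k], logical=[B,F,k,A,G,C,D]
After op 5 (rotate(+3)): offset=0, physical=[A,G,C,D,B,F,k], logical=[A,G,C,D,B,F,k]
After op 6 (swap(5, 4)): offset=0, physical=[A,G,C,D,F,B,k], logical=[A,G,C,D,F,B,k]
After op 7 (swap(6, 3)): offset=0, physical=[A,G,C,k,F,B,D], logical=[A,G,C,k,F,B,D]
After op 8 (swap(1, 3)): offset=0, physical=[A,k,C,G,F,B,D], logical=[A,k,C,G,F,B,D]
After op 9 (replace(0, 'j')): offset=0, physical=[j,k,C,G,F,B,D], logical=[j,k,C,G,F,B,D]
After op 10 (swap(2, 5)): offset=0, physical=[j,k,B,G,F,C,D], logical=[j,k,B,G,F,C,D]
After op 11 (swap(1, 3)): offset=0, physical=[j,G,B,k,F,C,D], logical=[j,G,B,k,F,C,D]
After op 12 (rotate(+2)): offset=2, physical=[j,G,B,k,F,C,D], logical=[B,k,F,C,D,j,G]

Answer: 2 B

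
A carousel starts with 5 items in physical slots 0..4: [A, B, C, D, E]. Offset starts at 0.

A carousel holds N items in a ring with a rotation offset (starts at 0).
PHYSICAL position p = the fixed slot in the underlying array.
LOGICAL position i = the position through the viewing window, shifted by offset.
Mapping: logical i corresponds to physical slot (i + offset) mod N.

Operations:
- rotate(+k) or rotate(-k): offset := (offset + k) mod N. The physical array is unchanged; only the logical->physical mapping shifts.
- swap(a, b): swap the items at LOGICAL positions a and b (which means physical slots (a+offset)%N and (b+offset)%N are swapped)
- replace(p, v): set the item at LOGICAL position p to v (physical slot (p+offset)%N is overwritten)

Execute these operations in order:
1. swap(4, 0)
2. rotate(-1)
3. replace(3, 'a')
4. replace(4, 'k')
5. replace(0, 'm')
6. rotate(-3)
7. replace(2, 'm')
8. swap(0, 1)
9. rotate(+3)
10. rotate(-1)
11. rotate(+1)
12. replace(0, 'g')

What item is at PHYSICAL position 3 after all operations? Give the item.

After op 1 (swap(4, 0)): offset=0, physical=[E,B,C,D,A], logical=[E,B,C,D,A]
After op 2 (rotate(-1)): offset=4, physical=[E,B,C,D,A], logical=[A,E,B,C,D]
After op 3 (replace(3, 'a')): offset=4, physical=[E,B,a,D,A], logical=[A,E,B,a,D]
After op 4 (replace(4, 'k')): offset=4, physical=[E,B,a,k,A], logical=[A,E,B,a,k]
After op 5 (replace(0, 'm')): offset=4, physical=[E,B,a,k,m], logical=[m,E,B,a,k]
After op 6 (rotate(-3)): offset=1, physical=[E,B,a,k,m], logical=[B,a,k,m,E]
After op 7 (replace(2, 'm')): offset=1, physical=[E,B,a,m,m], logical=[B,a,m,m,E]
After op 8 (swap(0, 1)): offset=1, physical=[E,a,B,m,m], logical=[a,B,m,m,E]
After op 9 (rotate(+3)): offset=4, physical=[E,a,B,m,m], logical=[m,E,a,B,m]
After op 10 (rotate(-1)): offset=3, physical=[E,a,B,m,m], logical=[m,m,E,a,B]
After op 11 (rotate(+1)): offset=4, physical=[E,a,B,m,m], logical=[m,E,a,B,m]
After op 12 (replace(0, 'g')): offset=4, physical=[E,a,B,m,g], logical=[g,E,a,B,m]

Answer: m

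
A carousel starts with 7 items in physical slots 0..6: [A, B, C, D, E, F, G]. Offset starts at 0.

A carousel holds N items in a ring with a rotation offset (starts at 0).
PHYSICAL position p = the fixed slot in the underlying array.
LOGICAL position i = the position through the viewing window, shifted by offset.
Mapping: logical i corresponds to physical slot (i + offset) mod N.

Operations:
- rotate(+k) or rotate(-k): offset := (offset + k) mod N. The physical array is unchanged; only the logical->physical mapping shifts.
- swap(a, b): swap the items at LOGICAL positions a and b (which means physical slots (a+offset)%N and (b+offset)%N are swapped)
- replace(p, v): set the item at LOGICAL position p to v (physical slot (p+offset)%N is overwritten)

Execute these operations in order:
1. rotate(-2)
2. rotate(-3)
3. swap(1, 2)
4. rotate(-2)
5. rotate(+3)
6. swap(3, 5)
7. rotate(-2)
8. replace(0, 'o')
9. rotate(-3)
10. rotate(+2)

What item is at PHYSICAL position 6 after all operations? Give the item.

Answer: B

Derivation:
After op 1 (rotate(-2)): offset=5, physical=[A,B,C,D,E,F,G], logical=[F,G,A,B,C,D,E]
After op 2 (rotate(-3)): offset=2, physical=[A,B,C,D,E,F,G], logical=[C,D,E,F,G,A,B]
After op 3 (swap(1, 2)): offset=2, physical=[A,B,C,E,D,F,G], logical=[C,E,D,F,G,A,B]
After op 4 (rotate(-2)): offset=0, physical=[A,B,C,E,D,F,G], logical=[A,B,C,E,D,F,G]
After op 5 (rotate(+3)): offset=3, physical=[A,B,C,E,D,F,G], logical=[E,D,F,G,A,B,C]
After op 6 (swap(3, 5)): offset=3, physical=[A,G,C,E,D,F,B], logical=[E,D,F,B,A,G,C]
After op 7 (rotate(-2)): offset=1, physical=[A,G,C,E,D,F,B], logical=[G,C,E,D,F,B,A]
After op 8 (replace(0, 'o')): offset=1, physical=[A,o,C,E,D,F,B], logical=[o,C,E,D,F,B,A]
After op 9 (rotate(-3)): offset=5, physical=[A,o,C,E,D,F,B], logical=[F,B,A,o,C,E,D]
After op 10 (rotate(+2)): offset=0, physical=[A,o,C,E,D,F,B], logical=[A,o,C,E,D,F,B]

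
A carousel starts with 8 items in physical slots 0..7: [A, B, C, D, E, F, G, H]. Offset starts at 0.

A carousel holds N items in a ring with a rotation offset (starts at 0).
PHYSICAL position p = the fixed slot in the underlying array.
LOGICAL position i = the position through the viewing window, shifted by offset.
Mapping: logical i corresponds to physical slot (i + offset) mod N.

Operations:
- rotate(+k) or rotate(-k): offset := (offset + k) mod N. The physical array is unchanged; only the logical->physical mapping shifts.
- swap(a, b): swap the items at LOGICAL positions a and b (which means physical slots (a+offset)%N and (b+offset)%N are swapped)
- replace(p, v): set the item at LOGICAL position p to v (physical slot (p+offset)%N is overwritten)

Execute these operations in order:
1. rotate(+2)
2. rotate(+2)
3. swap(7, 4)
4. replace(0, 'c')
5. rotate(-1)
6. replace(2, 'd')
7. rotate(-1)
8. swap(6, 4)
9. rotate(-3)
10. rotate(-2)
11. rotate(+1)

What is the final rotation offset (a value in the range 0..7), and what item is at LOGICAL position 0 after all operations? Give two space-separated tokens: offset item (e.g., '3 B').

Answer: 6 D

Derivation:
After op 1 (rotate(+2)): offset=2, physical=[A,B,C,D,E,F,G,H], logical=[C,D,E,F,G,H,A,B]
After op 2 (rotate(+2)): offset=4, physical=[A,B,C,D,E,F,G,H], logical=[E,F,G,H,A,B,C,D]
After op 3 (swap(7, 4)): offset=4, physical=[D,B,C,A,E,F,G,H], logical=[E,F,G,H,D,B,C,A]
After op 4 (replace(0, 'c')): offset=4, physical=[D,B,C,A,c,F,G,H], logical=[c,F,G,H,D,B,C,A]
After op 5 (rotate(-1)): offset=3, physical=[D,B,C,A,c,F,G,H], logical=[A,c,F,G,H,D,B,C]
After op 6 (replace(2, 'd')): offset=3, physical=[D,B,C,A,c,d,G,H], logical=[A,c,d,G,H,D,B,C]
After op 7 (rotate(-1)): offset=2, physical=[D,B,C,A,c,d,G,H], logical=[C,A,c,d,G,H,D,B]
After op 8 (swap(6, 4)): offset=2, physical=[G,B,C,A,c,d,D,H], logical=[C,A,c,d,D,H,G,B]
After op 9 (rotate(-3)): offset=7, physical=[G,B,C,A,c,d,D,H], logical=[H,G,B,C,A,c,d,D]
After op 10 (rotate(-2)): offset=5, physical=[G,B,C,A,c,d,D,H], logical=[d,D,H,G,B,C,A,c]
After op 11 (rotate(+1)): offset=6, physical=[G,B,C,A,c,d,D,H], logical=[D,H,G,B,C,A,c,d]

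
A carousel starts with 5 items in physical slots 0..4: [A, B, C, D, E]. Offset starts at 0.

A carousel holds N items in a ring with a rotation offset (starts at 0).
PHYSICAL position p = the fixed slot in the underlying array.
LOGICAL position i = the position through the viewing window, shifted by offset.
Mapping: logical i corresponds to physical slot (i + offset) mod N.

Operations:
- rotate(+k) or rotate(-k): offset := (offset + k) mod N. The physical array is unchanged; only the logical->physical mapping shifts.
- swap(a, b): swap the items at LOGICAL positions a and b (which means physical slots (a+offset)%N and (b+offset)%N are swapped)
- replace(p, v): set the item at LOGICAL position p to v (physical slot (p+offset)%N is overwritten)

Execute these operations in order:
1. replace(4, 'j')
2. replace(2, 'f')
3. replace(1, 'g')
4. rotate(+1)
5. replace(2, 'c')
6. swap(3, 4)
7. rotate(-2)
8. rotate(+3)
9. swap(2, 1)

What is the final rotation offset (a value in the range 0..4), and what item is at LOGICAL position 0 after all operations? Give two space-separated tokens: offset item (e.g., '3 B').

After op 1 (replace(4, 'j')): offset=0, physical=[A,B,C,D,j], logical=[A,B,C,D,j]
After op 2 (replace(2, 'f')): offset=0, physical=[A,B,f,D,j], logical=[A,B,f,D,j]
After op 3 (replace(1, 'g')): offset=0, physical=[A,g,f,D,j], logical=[A,g,f,D,j]
After op 4 (rotate(+1)): offset=1, physical=[A,g,f,D,j], logical=[g,f,D,j,A]
After op 5 (replace(2, 'c')): offset=1, physical=[A,g,f,c,j], logical=[g,f,c,j,A]
After op 6 (swap(3, 4)): offset=1, physical=[j,g,f,c,A], logical=[g,f,c,A,j]
After op 7 (rotate(-2)): offset=4, physical=[j,g,f,c,A], logical=[A,j,g,f,c]
After op 8 (rotate(+3)): offset=2, physical=[j,g,f,c,A], logical=[f,c,A,j,g]
After op 9 (swap(2, 1)): offset=2, physical=[j,g,f,A,c], logical=[f,A,c,j,g]

Answer: 2 f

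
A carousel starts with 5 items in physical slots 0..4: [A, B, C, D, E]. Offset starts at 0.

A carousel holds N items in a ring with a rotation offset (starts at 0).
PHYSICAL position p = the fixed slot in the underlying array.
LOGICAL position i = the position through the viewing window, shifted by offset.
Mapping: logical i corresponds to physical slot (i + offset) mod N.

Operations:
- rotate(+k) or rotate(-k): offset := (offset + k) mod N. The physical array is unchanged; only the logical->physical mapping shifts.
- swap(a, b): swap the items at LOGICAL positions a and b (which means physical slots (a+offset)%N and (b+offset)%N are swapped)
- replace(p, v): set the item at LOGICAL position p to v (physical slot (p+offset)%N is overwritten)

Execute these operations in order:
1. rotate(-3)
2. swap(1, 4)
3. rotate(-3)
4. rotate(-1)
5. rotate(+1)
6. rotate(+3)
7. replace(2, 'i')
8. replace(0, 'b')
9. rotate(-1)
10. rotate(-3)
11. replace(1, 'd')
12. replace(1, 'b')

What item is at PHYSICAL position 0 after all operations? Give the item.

Answer: A

Derivation:
After op 1 (rotate(-3)): offset=2, physical=[A,B,C,D,E], logical=[C,D,E,A,B]
After op 2 (swap(1, 4)): offset=2, physical=[A,D,C,B,E], logical=[C,B,E,A,D]
After op 3 (rotate(-3)): offset=4, physical=[A,D,C,B,E], logical=[E,A,D,C,B]
After op 4 (rotate(-1)): offset=3, physical=[A,D,C,B,E], logical=[B,E,A,D,C]
After op 5 (rotate(+1)): offset=4, physical=[A,D,C,B,E], logical=[E,A,D,C,B]
After op 6 (rotate(+3)): offset=2, physical=[A,D,C,B,E], logical=[C,B,E,A,D]
After op 7 (replace(2, 'i')): offset=2, physical=[A,D,C,B,i], logical=[C,B,i,A,D]
After op 8 (replace(0, 'b')): offset=2, physical=[A,D,b,B,i], logical=[b,B,i,A,D]
After op 9 (rotate(-1)): offset=1, physical=[A,D,b,B,i], logical=[D,b,B,i,A]
After op 10 (rotate(-3)): offset=3, physical=[A,D,b,B,i], logical=[B,i,A,D,b]
After op 11 (replace(1, 'd')): offset=3, physical=[A,D,b,B,d], logical=[B,d,A,D,b]
After op 12 (replace(1, 'b')): offset=3, physical=[A,D,b,B,b], logical=[B,b,A,D,b]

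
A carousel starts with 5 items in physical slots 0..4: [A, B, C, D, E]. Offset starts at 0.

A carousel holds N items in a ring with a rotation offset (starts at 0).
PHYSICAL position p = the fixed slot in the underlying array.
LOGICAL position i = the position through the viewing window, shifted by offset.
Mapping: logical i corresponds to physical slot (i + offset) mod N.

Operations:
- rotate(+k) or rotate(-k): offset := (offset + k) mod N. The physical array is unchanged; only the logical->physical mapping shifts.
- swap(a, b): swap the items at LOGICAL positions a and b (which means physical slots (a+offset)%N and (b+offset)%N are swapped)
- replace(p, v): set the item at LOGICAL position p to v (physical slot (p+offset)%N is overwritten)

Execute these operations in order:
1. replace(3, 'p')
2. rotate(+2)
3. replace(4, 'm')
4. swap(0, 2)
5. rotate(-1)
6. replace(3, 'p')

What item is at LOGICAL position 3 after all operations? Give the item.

Answer: p

Derivation:
After op 1 (replace(3, 'p')): offset=0, physical=[A,B,C,p,E], logical=[A,B,C,p,E]
After op 2 (rotate(+2)): offset=2, physical=[A,B,C,p,E], logical=[C,p,E,A,B]
After op 3 (replace(4, 'm')): offset=2, physical=[A,m,C,p,E], logical=[C,p,E,A,m]
After op 4 (swap(0, 2)): offset=2, physical=[A,m,E,p,C], logical=[E,p,C,A,m]
After op 5 (rotate(-1)): offset=1, physical=[A,m,E,p,C], logical=[m,E,p,C,A]
After op 6 (replace(3, 'p')): offset=1, physical=[A,m,E,p,p], logical=[m,E,p,p,A]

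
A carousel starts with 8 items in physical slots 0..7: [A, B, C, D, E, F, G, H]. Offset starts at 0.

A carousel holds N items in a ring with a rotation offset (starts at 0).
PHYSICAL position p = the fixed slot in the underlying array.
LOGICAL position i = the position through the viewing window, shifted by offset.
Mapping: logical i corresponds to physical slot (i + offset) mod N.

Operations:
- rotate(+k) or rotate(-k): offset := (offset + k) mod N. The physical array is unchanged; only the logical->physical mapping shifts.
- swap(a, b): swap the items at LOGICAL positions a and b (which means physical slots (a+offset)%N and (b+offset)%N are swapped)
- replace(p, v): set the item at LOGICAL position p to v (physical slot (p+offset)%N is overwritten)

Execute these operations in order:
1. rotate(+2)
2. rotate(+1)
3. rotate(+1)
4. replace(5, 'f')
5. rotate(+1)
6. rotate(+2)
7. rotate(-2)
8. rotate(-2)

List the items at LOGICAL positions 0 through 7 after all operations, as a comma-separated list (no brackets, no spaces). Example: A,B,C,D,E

Answer: D,E,F,G,H,A,f,C

Derivation:
After op 1 (rotate(+2)): offset=2, physical=[A,B,C,D,E,F,G,H], logical=[C,D,E,F,G,H,A,B]
After op 2 (rotate(+1)): offset=3, physical=[A,B,C,D,E,F,G,H], logical=[D,E,F,G,H,A,B,C]
After op 3 (rotate(+1)): offset=4, physical=[A,B,C,D,E,F,G,H], logical=[E,F,G,H,A,B,C,D]
After op 4 (replace(5, 'f')): offset=4, physical=[A,f,C,D,E,F,G,H], logical=[E,F,G,H,A,f,C,D]
After op 5 (rotate(+1)): offset=5, physical=[A,f,C,D,E,F,G,H], logical=[F,G,H,A,f,C,D,E]
After op 6 (rotate(+2)): offset=7, physical=[A,f,C,D,E,F,G,H], logical=[H,A,f,C,D,E,F,G]
After op 7 (rotate(-2)): offset=5, physical=[A,f,C,D,E,F,G,H], logical=[F,G,H,A,f,C,D,E]
After op 8 (rotate(-2)): offset=3, physical=[A,f,C,D,E,F,G,H], logical=[D,E,F,G,H,A,f,C]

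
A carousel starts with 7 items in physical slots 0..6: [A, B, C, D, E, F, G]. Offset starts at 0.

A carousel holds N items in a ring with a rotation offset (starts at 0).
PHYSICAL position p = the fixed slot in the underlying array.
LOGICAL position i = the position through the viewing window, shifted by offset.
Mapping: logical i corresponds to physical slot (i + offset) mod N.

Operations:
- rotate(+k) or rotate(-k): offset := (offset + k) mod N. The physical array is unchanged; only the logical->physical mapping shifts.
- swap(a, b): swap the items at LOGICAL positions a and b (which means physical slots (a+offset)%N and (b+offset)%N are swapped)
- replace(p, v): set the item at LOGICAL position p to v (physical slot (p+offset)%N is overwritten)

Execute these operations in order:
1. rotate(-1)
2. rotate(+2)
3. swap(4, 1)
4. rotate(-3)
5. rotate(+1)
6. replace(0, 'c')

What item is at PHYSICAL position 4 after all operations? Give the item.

After op 1 (rotate(-1)): offset=6, physical=[A,B,C,D,E,F,G], logical=[G,A,B,C,D,E,F]
After op 2 (rotate(+2)): offset=1, physical=[A,B,C,D,E,F,G], logical=[B,C,D,E,F,G,A]
After op 3 (swap(4, 1)): offset=1, physical=[A,B,F,D,E,C,G], logical=[B,F,D,E,C,G,A]
After op 4 (rotate(-3)): offset=5, physical=[A,B,F,D,E,C,G], logical=[C,G,A,B,F,D,E]
After op 5 (rotate(+1)): offset=6, physical=[A,B,F,D,E,C,G], logical=[G,A,B,F,D,E,C]
After op 6 (replace(0, 'c')): offset=6, physical=[A,B,F,D,E,C,c], logical=[c,A,B,F,D,E,C]

Answer: E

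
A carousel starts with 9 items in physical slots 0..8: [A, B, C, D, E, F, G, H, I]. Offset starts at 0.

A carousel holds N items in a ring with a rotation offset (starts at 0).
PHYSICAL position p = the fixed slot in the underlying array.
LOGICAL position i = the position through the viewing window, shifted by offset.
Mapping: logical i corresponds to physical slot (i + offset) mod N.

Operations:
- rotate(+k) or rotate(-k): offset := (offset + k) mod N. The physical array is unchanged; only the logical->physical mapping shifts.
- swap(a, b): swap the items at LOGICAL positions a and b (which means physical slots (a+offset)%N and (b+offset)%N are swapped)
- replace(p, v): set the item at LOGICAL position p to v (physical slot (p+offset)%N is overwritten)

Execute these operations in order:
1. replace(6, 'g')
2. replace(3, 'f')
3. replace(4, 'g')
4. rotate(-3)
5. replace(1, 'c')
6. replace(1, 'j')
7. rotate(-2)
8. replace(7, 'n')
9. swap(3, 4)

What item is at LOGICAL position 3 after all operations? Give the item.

After op 1 (replace(6, 'g')): offset=0, physical=[A,B,C,D,E,F,g,H,I], logical=[A,B,C,D,E,F,g,H,I]
After op 2 (replace(3, 'f')): offset=0, physical=[A,B,C,f,E,F,g,H,I], logical=[A,B,C,f,E,F,g,H,I]
After op 3 (replace(4, 'g')): offset=0, physical=[A,B,C,f,g,F,g,H,I], logical=[A,B,C,f,g,F,g,H,I]
After op 4 (rotate(-3)): offset=6, physical=[A,B,C,f,g,F,g,H,I], logical=[g,H,I,A,B,C,f,g,F]
After op 5 (replace(1, 'c')): offset=6, physical=[A,B,C,f,g,F,g,c,I], logical=[g,c,I,A,B,C,f,g,F]
After op 6 (replace(1, 'j')): offset=6, physical=[A,B,C,f,g,F,g,j,I], logical=[g,j,I,A,B,C,f,g,F]
After op 7 (rotate(-2)): offset=4, physical=[A,B,C,f,g,F,g,j,I], logical=[g,F,g,j,I,A,B,C,f]
After op 8 (replace(7, 'n')): offset=4, physical=[A,B,n,f,g,F,g,j,I], logical=[g,F,g,j,I,A,B,n,f]
After op 9 (swap(3, 4)): offset=4, physical=[A,B,n,f,g,F,g,I,j], logical=[g,F,g,I,j,A,B,n,f]

Answer: I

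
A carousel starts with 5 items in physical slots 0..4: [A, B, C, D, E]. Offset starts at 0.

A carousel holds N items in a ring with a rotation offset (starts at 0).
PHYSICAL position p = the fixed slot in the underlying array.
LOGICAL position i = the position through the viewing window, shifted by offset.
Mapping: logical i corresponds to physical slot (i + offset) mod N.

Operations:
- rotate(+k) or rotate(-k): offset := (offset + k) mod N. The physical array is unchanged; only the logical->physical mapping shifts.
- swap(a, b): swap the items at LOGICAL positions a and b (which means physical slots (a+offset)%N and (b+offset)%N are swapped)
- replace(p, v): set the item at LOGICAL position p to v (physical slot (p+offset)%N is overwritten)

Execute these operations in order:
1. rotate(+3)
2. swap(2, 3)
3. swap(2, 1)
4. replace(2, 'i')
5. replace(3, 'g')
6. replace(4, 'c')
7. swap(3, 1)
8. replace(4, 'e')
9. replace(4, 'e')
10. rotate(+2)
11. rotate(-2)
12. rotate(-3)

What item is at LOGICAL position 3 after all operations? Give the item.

Answer: D

Derivation:
After op 1 (rotate(+3)): offset=3, physical=[A,B,C,D,E], logical=[D,E,A,B,C]
After op 2 (swap(2, 3)): offset=3, physical=[B,A,C,D,E], logical=[D,E,B,A,C]
After op 3 (swap(2, 1)): offset=3, physical=[E,A,C,D,B], logical=[D,B,E,A,C]
After op 4 (replace(2, 'i')): offset=3, physical=[i,A,C,D,B], logical=[D,B,i,A,C]
After op 5 (replace(3, 'g')): offset=3, physical=[i,g,C,D,B], logical=[D,B,i,g,C]
After op 6 (replace(4, 'c')): offset=3, physical=[i,g,c,D,B], logical=[D,B,i,g,c]
After op 7 (swap(3, 1)): offset=3, physical=[i,B,c,D,g], logical=[D,g,i,B,c]
After op 8 (replace(4, 'e')): offset=3, physical=[i,B,e,D,g], logical=[D,g,i,B,e]
After op 9 (replace(4, 'e')): offset=3, physical=[i,B,e,D,g], logical=[D,g,i,B,e]
After op 10 (rotate(+2)): offset=0, physical=[i,B,e,D,g], logical=[i,B,e,D,g]
After op 11 (rotate(-2)): offset=3, physical=[i,B,e,D,g], logical=[D,g,i,B,e]
After op 12 (rotate(-3)): offset=0, physical=[i,B,e,D,g], logical=[i,B,e,D,g]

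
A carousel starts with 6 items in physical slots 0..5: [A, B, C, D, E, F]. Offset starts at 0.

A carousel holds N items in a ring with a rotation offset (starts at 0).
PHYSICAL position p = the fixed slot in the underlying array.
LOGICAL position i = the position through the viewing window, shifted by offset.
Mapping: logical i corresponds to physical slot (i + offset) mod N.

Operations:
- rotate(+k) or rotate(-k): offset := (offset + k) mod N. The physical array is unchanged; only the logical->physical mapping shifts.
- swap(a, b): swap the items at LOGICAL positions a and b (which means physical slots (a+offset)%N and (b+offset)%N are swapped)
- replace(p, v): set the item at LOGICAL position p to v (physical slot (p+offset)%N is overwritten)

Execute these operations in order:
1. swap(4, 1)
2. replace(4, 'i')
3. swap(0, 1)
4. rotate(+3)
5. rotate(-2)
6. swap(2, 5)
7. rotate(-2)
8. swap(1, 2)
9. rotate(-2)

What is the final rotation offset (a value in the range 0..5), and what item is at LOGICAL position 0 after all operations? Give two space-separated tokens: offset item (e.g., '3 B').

After op 1 (swap(4, 1)): offset=0, physical=[A,E,C,D,B,F], logical=[A,E,C,D,B,F]
After op 2 (replace(4, 'i')): offset=0, physical=[A,E,C,D,i,F], logical=[A,E,C,D,i,F]
After op 3 (swap(0, 1)): offset=0, physical=[E,A,C,D,i,F], logical=[E,A,C,D,i,F]
After op 4 (rotate(+3)): offset=3, physical=[E,A,C,D,i,F], logical=[D,i,F,E,A,C]
After op 5 (rotate(-2)): offset=1, physical=[E,A,C,D,i,F], logical=[A,C,D,i,F,E]
After op 6 (swap(2, 5)): offset=1, physical=[D,A,C,E,i,F], logical=[A,C,E,i,F,D]
After op 7 (rotate(-2)): offset=5, physical=[D,A,C,E,i,F], logical=[F,D,A,C,E,i]
After op 8 (swap(1, 2)): offset=5, physical=[A,D,C,E,i,F], logical=[F,A,D,C,E,i]
After op 9 (rotate(-2)): offset=3, physical=[A,D,C,E,i,F], logical=[E,i,F,A,D,C]

Answer: 3 E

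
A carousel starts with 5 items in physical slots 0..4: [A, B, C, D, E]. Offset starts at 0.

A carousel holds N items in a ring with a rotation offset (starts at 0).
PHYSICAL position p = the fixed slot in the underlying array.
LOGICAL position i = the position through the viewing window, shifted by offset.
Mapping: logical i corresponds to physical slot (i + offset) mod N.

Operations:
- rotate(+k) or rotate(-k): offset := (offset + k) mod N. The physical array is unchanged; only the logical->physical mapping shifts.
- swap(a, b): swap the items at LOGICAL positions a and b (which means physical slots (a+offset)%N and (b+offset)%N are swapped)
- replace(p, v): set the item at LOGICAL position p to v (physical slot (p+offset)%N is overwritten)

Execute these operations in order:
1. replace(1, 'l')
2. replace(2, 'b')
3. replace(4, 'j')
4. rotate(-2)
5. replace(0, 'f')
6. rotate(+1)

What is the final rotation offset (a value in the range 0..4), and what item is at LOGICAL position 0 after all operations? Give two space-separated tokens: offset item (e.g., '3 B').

After op 1 (replace(1, 'l')): offset=0, physical=[A,l,C,D,E], logical=[A,l,C,D,E]
After op 2 (replace(2, 'b')): offset=0, physical=[A,l,b,D,E], logical=[A,l,b,D,E]
After op 3 (replace(4, 'j')): offset=0, physical=[A,l,b,D,j], logical=[A,l,b,D,j]
After op 4 (rotate(-2)): offset=3, physical=[A,l,b,D,j], logical=[D,j,A,l,b]
After op 5 (replace(0, 'f')): offset=3, physical=[A,l,b,f,j], logical=[f,j,A,l,b]
After op 6 (rotate(+1)): offset=4, physical=[A,l,b,f,j], logical=[j,A,l,b,f]

Answer: 4 j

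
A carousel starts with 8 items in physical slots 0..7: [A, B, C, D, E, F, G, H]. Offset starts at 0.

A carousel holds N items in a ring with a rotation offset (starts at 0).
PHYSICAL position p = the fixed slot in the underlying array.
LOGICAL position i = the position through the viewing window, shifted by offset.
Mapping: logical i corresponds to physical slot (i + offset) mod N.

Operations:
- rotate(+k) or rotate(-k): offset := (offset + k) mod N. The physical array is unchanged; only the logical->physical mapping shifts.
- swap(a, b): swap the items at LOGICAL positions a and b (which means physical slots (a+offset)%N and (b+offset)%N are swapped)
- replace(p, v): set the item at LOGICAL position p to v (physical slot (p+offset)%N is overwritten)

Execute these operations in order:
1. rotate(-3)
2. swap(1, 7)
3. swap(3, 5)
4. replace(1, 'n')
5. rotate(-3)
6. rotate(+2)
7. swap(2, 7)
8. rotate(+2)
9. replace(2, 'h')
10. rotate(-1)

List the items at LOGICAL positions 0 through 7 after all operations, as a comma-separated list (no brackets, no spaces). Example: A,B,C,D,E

Answer: F,D,H,h,B,A,n,G

Derivation:
After op 1 (rotate(-3)): offset=5, physical=[A,B,C,D,E,F,G,H], logical=[F,G,H,A,B,C,D,E]
After op 2 (swap(1, 7)): offset=5, physical=[A,B,C,D,G,F,E,H], logical=[F,E,H,A,B,C,D,G]
After op 3 (swap(3, 5)): offset=5, physical=[C,B,A,D,G,F,E,H], logical=[F,E,H,C,B,A,D,G]
After op 4 (replace(1, 'n')): offset=5, physical=[C,B,A,D,G,F,n,H], logical=[F,n,H,C,B,A,D,G]
After op 5 (rotate(-3)): offset=2, physical=[C,B,A,D,G,F,n,H], logical=[A,D,G,F,n,H,C,B]
After op 6 (rotate(+2)): offset=4, physical=[C,B,A,D,G,F,n,H], logical=[G,F,n,H,C,B,A,D]
After op 7 (swap(2, 7)): offset=4, physical=[C,B,A,n,G,F,D,H], logical=[G,F,D,H,C,B,A,n]
After op 8 (rotate(+2)): offset=6, physical=[C,B,A,n,G,F,D,H], logical=[D,H,C,B,A,n,G,F]
After op 9 (replace(2, 'h')): offset=6, physical=[h,B,A,n,G,F,D,H], logical=[D,H,h,B,A,n,G,F]
After op 10 (rotate(-1)): offset=5, physical=[h,B,A,n,G,F,D,H], logical=[F,D,H,h,B,A,n,G]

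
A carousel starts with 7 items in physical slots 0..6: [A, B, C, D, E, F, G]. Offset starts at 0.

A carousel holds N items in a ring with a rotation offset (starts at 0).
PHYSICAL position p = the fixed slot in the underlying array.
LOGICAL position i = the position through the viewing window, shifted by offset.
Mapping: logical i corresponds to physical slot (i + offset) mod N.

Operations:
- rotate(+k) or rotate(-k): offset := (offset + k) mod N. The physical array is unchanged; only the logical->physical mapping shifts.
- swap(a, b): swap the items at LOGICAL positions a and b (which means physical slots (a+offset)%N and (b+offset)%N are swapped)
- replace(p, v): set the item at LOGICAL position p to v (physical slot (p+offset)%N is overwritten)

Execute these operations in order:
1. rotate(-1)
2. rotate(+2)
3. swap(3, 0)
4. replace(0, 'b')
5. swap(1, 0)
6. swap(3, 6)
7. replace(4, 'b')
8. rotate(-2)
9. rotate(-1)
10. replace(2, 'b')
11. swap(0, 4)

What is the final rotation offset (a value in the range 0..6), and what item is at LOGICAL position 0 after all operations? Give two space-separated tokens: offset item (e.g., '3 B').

After op 1 (rotate(-1)): offset=6, physical=[A,B,C,D,E,F,G], logical=[G,A,B,C,D,E,F]
After op 2 (rotate(+2)): offset=1, physical=[A,B,C,D,E,F,G], logical=[B,C,D,E,F,G,A]
After op 3 (swap(3, 0)): offset=1, physical=[A,E,C,D,B,F,G], logical=[E,C,D,B,F,G,A]
After op 4 (replace(0, 'b')): offset=1, physical=[A,b,C,D,B,F,G], logical=[b,C,D,B,F,G,A]
After op 5 (swap(1, 0)): offset=1, physical=[A,C,b,D,B,F,G], logical=[C,b,D,B,F,G,A]
After op 6 (swap(3, 6)): offset=1, physical=[B,C,b,D,A,F,G], logical=[C,b,D,A,F,G,B]
After op 7 (replace(4, 'b')): offset=1, physical=[B,C,b,D,A,b,G], logical=[C,b,D,A,b,G,B]
After op 8 (rotate(-2)): offset=6, physical=[B,C,b,D,A,b,G], logical=[G,B,C,b,D,A,b]
After op 9 (rotate(-1)): offset=5, physical=[B,C,b,D,A,b,G], logical=[b,G,B,C,b,D,A]
After op 10 (replace(2, 'b')): offset=5, physical=[b,C,b,D,A,b,G], logical=[b,G,b,C,b,D,A]
After op 11 (swap(0, 4)): offset=5, physical=[b,C,b,D,A,b,G], logical=[b,G,b,C,b,D,A]

Answer: 5 b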